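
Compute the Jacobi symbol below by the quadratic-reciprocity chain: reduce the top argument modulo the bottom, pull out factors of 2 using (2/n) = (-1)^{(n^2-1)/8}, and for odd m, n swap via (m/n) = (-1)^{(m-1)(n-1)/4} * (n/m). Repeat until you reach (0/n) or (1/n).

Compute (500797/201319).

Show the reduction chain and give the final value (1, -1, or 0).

1

(500797/201319) = (98159/201319)   [reduce mod 201319]
reciprocity: (98159/201319) = -1·(201319/98159) since 98159 mod 4 = 3, 201319 mod 4 = 3; sign now -1
(201319/98159) = (5001/98159)   [reduce mod 98159]
reciprocity: (5001/98159) = +1·(98159/5001) since 5001 mod 4 = 1, 98159 mod 4 = 3; sign now -1
(98159/5001) = (3140/5001)   [reduce mod 5001]
3140 = 2^2·785; (2/5001) = +1 since 5001 mod 8 = 1, so (3140/5001) = (+1)^2·(785/5001); sign now -1
reciprocity: (785/5001) = +1·(5001/785) since 785 mod 4 = 1, 5001 mod 4 = 1; sign now -1
(5001/785) = (291/785)   [reduce mod 785]
reciprocity: (291/785) = +1·(785/291) since 291 mod 4 = 3, 785 mod 4 = 1; sign now -1
(785/291) = (203/291)   [reduce mod 291]
reciprocity: (203/291) = -1·(291/203) since 203 mod 4 = 3, 291 mod 4 = 3; sign now +1
(291/203) = (88/203)   [reduce mod 203]
88 = 2^3·11; (2/203) = -1 since 203 mod 8 = 3, so (88/203) = (-1)^3·(11/203); sign now -1
reciprocity: (11/203) = -1·(203/11) since 11 mod 4 = 3, 203 mod 4 = 3; sign now +1
(203/11) = (5/11)   [reduce mod 11]
reciprocity: (5/11) = +1·(11/5) since 5 mod 4 = 1, 11 mod 4 = 3; sign now +1
(11/5) = (1/5)   [reduce mod 5]
(1/5) = 1; final value = sign = +1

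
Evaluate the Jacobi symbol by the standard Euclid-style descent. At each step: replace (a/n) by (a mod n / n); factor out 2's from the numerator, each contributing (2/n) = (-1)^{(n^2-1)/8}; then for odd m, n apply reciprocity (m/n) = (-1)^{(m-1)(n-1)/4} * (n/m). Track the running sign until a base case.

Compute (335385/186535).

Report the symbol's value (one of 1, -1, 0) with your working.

(335385/186535): 335385 mod 186535 = 148850, so (335385/186535) = (148850/186535)
factor out 2^1: 148850 = 2^1·74425; with 186535 mod 8 = 7, (2/186535) = +1; sign now +1; continue with (74425/186535)
flip (74425/186535) -> (186535/74425): both odd, 74425 mod 4 = 1, 186535 mod 4 = 3, so the flip contributes +1; sign now +1
(186535/74425): 186535 mod 74425 = 37685, so (186535/74425) = (37685/74425)
flip (37685/74425) -> (74425/37685): both odd, 37685 mod 4 = 1, 74425 mod 4 = 1, so the flip contributes +1; sign now +1
(74425/37685): 74425 mod 37685 = 36740, so (74425/37685) = (36740/37685)
factor out 2^2: 36740 = 2^2·9185; with 37685 mod 8 = 5, (2/37685) = -1; sign now +1; continue with (9185/37685)
flip (9185/37685) -> (37685/9185): both odd, 9185 mod 4 = 1, 37685 mod 4 = 1, so the flip contributes +1; sign now +1
(37685/9185): 37685 mod 9185 = 945, so (37685/9185) = (945/9185)
flip (945/9185) -> (9185/945): both odd, 945 mod 4 = 1, 9185 mod 4 = 1, so the flip contributes +1; sign now +1
(9185/945): 9185 mod 945 = 680, so (9185/945) = (680/945)
factor out 2^3: 680 = 2^3·85; with 945 mod 8 = 1, (2/945) = +1; sign now +1; continue with (85/945)
flip (85/945) -> (945/85): both odd, 85 mod 4 = 1, 945 mod 4 = 1, so the flip contributes +1; sign now +1
(945/85): 945 mod 85 = 10, so (945/85) = (10/85)
factor out 2^1: 10 = 2^1·5; with 85 mod 8 = 5, (2/85) = -1; sign now -1; continue with (5/85)
flip (5/85) -> (85/5): both odd, 5 mod 4 = 1, 85 mod 4 = 1, so the flip contributes +1; sign now -1
(85/5): 85 mod 5 = 0, so (85/5) = (0/5)
reached (0/5); gcd(a, n) > 1, so (0/5) = 0 and the symbol is 0

0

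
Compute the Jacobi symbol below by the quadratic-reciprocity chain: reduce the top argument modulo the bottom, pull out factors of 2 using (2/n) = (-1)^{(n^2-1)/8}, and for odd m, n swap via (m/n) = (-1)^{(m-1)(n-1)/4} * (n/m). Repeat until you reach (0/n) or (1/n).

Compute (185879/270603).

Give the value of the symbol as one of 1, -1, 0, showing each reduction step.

reciprocity: (185879/270603) = -1·(270603/185879) since 185879 mod 4 = 3, 270603 mod 4 = 3; sign now -1
(270603/185879) = (84724/185879)   [reduce mod 185879]
84724 = 2^2·21181; (2/185879) = +1 since 185879 mod 8 = 7, so (84724/185879) = (+1)^2·(21181/185879); sign now -1
reciprocity: (21181/185879) = +1·(185879/21181) since 21181 mod 4 = 1, 185879 mod 4 = 3; sign now -1
(185879/21181) = (16431/21181)   [reduce mod 21181]
reciprocity: (16431/21181) = +1·(21181/16431) since 16431 mod 4 = 3, 21181 mod 4 = 1; sign now -1
(21181/16431) = (4750/16431)   [reduce mod 16431]
4750 = 2^1·2375; (2/16431) = +1 since 16431 mod 8 = 7, so (4750/16431) = (+1)^1·(2375/16431); sign now -1
reciprocity: (2375/16431) = -1·(16431/2375) since 2375 mod 4 = 3, 16431 mod 4 = 3; sign now +1
(16431/2375) = (2181/2375)   [reduce mod 2375]
reciprocity: (2181/2375) = +1·(2375/2181) since 2181 mod 4 = 1, 2375 mod 4 = 3; sign now +1
(2375/2181) = (194/2181)   [reduce mod 2181]
194 = 2^1·97; (2/2181) = -1 since 2181 mod 8 = 5, so (194/2181) = (-1)^1·(97/2181); sign now -1
reciprocity: (97/2181) = +1·(2181/97) since 97 mod 4 = 1, 2181 mod 4 = 1; sign now -1
(2181/97) = (47/97)   [reduce mod 97]
reciprocity: (47/97) = +1·(97/47) since 47 mod 4 = 3, 97 mod 4 = 1; sign now -1
(97/47) = (3/47)   [reduce mod 47]
reciprocity: (3/47) = -1·(47/3) since 3 mod 4 = 3, 47 mod 4 = 3; sign now +1
(47/3) = (2/3)   [reduce mod 3]
2 = 2^1·1; (2/3) = -1 since 3 mod 8 = 3, so (2/3) = (-1)^1·(1/3); sign now -1
(1/3) = 1; final value = sign = -1

-1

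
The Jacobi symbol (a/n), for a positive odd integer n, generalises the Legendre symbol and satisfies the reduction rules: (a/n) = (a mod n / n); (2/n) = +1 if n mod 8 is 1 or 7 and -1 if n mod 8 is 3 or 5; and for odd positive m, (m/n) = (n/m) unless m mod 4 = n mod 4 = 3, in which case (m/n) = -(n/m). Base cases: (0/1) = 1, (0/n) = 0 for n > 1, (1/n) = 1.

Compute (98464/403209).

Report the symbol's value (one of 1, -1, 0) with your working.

98464 = 2^5·3077; (2/403209) = +1 since 403209 mod 8 = 1, so (98464/403209) = (+1)^5·(3077/403209); sign now +1
reciprocity: (3077/403209) = +1·(403209/3077) since 3077 mod 4 = 1, 403209 mod 4 = 1; sign now +1
(403209/3077) = (122/3077)   [reduce mod 3077]
122 = 2^1·61; (2/3077) = -1 since 3077 mod 8 = 5, so (122/3077) = (-1)^1·(61/3077); sign now -1
reciprocity: (61/3077) = +1·(3077/61) since 61 mod 4 = 1, 3077 mod 4 = 1; sign now -1
(3077/61) = (27/61)   [reduce mod 61]
reciprocity: (27/61) = +1·(61/27) since 27 mod 4 = 3, 61 mod 4 = 1; sign now -1
(61/27) = (7/27)   [reduce mod 27]
reciprocity: (7/27) = -1·(27/7) since 7 mod 4 = 3, 27 mod 4 = 3; sign now +1
(27/7) = (6/7)   [reduce mod 7]
6 = 2^1·3; (2/7) = +1 since 7 mod 8 = 7, so (6/7) = (+1)^1·(3/7); sign now +1
reciprocity: (3/7) = -1·(7/3) since 3 mod 4 = 3, 7 mod 4 = 3; sign now -1
(7/3) = (1/3)   [reduce mod 3]
(1/3) = 1; final value = sign = -1

-1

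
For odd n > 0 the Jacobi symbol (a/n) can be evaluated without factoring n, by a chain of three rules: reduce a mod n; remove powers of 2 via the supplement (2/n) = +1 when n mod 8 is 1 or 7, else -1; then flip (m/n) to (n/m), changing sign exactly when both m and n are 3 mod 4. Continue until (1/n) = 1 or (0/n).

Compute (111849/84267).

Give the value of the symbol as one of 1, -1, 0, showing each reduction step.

(111849/84267): 111849 mod 84267 = 27582, so (111849/84267) = (27582/84267)
factor out 2^1: 27582 = 2^1·13791; with 84267 mod 8 = 3, (2/84267) = -1; sign now -1; continue with (13791/84267)
flip (13791/84267) -> (84267/13791): both odd, 13791 mod 4 = 3, 84267 mod 4 = 3, so the flip contributes -1; sign now +1
(84267/13791): 84267 mod 13791 = 1521, so (84267/13791) = (1521/13791)
flip (1521/13791) -> (13791/1521): both odd, 1521 mod 4 = 1, 13791 mod 4 = 3, so the flip contributes +1; sign now +1
(13791/1521): 13791 mod 1521 = 102, so (13791/1521) = (102/1521)
factor out 2^1: 102 = 2^1·51; with 1521 mod 8 = 1, (2/1521) = +1; sign now +1; continue with (51/1521)
flip (51/1521) -> (1521/51): both odd, 51 mod 4 = 3, 1521 mod 4 = 1, so the flip contributes +1; sign now +1
(1521/51): 1521 mod 51 = 42, so (1521/51) = (42/51)
factor out 2^1: 42 = 2^1·21; with 51 mod 8 = 3, (2/51) = -1; sign now -1; continue with (21/51)
flip (21/51) -> (51/21): both odd, 21 mod 4 = 1, 51 mod 4 = 3, so the flip contributes +1; sign now -1
(51/21): 51 mod 21 = 9, so (51/21) = (9/21)
flip (9/21) -> (21/9): both odd, 9 mod 4 = 1, 21 mod 4 = 1, so the flip contributes +1; sign now -1
(21/9): 21 mod 9 = 3, so (21/9) = (3/9)
flip (3/9) -> (9/3): both odd, 3 mod 4 = 3, 9 mod 4 = 1, so the flip contributes +1; sign now -1
(9/3): 9 mod 3 = 0, so (9/3) = (0/3)
reached (0/3); gcd(a, n) > 1, so (0/3) = 0 and the symbol is 0

0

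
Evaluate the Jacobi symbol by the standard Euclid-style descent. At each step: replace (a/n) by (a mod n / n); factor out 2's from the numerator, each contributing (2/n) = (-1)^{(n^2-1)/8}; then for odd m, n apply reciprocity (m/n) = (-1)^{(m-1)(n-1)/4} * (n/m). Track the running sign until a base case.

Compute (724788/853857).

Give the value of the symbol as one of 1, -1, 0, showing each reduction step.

0

factor out 2^2: 724788 = 2^2·181197; with 853857 mod 8 = 1, (2/853857) = +1; sign now +1; continue with (181197/853857)
flip (181197/853857) -> (853857/181197): both odd, 181197 mod 4 = 1, 853857 mod 4 = 1, so the flip contributes +1; sign now +1
(853857/181197): 853857 mod 181197 = 129069, so (853857/181197) = (129069/181197)
flip (129069/181197) -> (181197/129069): both odd, 129069 mod 4 = 1, 181197 mod 4 = 1, so the flip contributes +1; sign now +1
(181197/129069): 181197 mod 129069 = 52128, so (181197/129069) = (52128/129069)
factor out 2^5: 52128 = 2^5·1629; with 129069 mod 8 = 5, (2/129069) = -1; sign now -1; continue with (1629/129069)
flip (1629/129069) -> (129069/1629): both odd, 1629 mod 4 = 1, 129069 mod 4 = 1, so the flip contributes +1; sign now -1
(129069/1629): 129069 mod 1629 = 378, so (129069/1629) = (378/1629)
factor out 2^1: 378 = 2^1·189; with 1629 mod 8 = 5, (2/1629) = -1; sign now +1; continue with (189/1629)
flip (189/1629) -> (1629/189): both odd, 189 mod 4 = 1, 1629 mod 4 = 1, so the flip contributes +1; sign now +1
(1629/189): 1629 mod 189 = 117, so (1629/189) = (117/189)
flip (117/189) -> (189/117): both odd, 117 mod 4 = 1, 189 mod 4 = 1, so the flip contributes +1; sign now +1
(189/117): 189 mod 117 = 72, so (189/117) = (72/117)
factor out 2^3: 72 = 2^3·9; with 117 mod 8 = 5, (2/117) = -1; sign now -1; continue with (9/117)
flip (9/117) -> (117/9): both odd, 9 mod 4 = 1, 117 mod 4 = 1, so the flip contributes +1; sign now -1
(117/9): 117 mod 9 = 0, so (117/9) = (0/9)
reached (0/9); gcd(a, n) > 1, so (0/9) = 0 and the symbol is 0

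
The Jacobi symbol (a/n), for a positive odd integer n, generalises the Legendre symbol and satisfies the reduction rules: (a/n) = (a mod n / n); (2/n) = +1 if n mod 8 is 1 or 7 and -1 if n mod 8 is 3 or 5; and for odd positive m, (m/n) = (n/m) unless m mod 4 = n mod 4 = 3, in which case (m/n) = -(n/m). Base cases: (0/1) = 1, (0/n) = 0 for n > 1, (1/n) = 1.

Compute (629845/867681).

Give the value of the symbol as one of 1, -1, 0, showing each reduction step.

-1

flip (629845/867681) -> (867681/629845): both odd, 629845 mod 4 = 1, 867681 mod 4 = 1, so the flip contributes +1; sign now +1
(867681/629845): 867681 mod 629845 = 237836, so (867681/629845) = (237836/629845)
factor out 2^2: 237836 = 2^2·59459; with 629845 mod 8 = 5, (2/629845) = -1; sign now +1; continue with (59459/629845)
flip (59459/629845) -> (629845/59459): both odd, 59459 mod 4 = 3, 629845 mod 4 = 1, so the flip contributes +1; sign now +1
(629845/59459): 629845 mod 59459 = 35255, so (629845/59459) = (35255/59459)
flip (35255/59459) -> (59459/35255): both odd, 35255 mod 4 = 3, 59459 mod 4 = 3, so the flip contributes -1; sign now -1
(59459/35255): 59459 mod 35255 = 24204, so (59459/35255) = (24204/35255)
factor out 2^2: 24204 = 2^2·6051; with 35255 mod 8 = 7, (2/35255) = +1; sign now -1; continue with (6051/35255)
flip (6051/35255) -> (35255/6051): both odd, 6051 mod 4 = 3, 35255 mod 4 = 3, so the flip contributes -1; sign now +1
(35255/6051): 35255 mod 6051 = 5000, so (35255/6051) = (5000/6051)
factor out 2^3: 5000 = 2^3·625; with 6051 mod 8 = 3, (2/6051) = -1; sign now -1; continue with (625/6051)
flip (625/6051) -> (6051/625): both odd, 625 mod 4 = 1, 6051 mod 4 = 3, so the flip contributes +1; sign now -1
(6051/625): 6051 mod 625 = 426, so (6051/625) = (426/625)
factor out 2^1: 426 = 2^1·213; with 625 mod 8 = 1, (2/625) = +1; sign now -1; continue with (213/625)
flip (213/625) -> (625/213): both odd, 213 mod 4 = 1, 625 mod 4 = 1, so the flip contributes +1; sign now -1
(625/213): 625 mod 213 = 199, so (625/213) = (199/213)
flip (199/213) -> (213/199): both odd, 199 mod 4 = 3, 213 mod 4 = 1, so the flip contributes +1; sign now -1
(213/199): 213 mod 199 = 14, so (213/199) = (14/199)
factor out 2^1: 14 = 2^1·7; with 199 mod 8 = 7, (2/199) = +1; sign now -1; continue with (7/199)
flip (7/199) -> (199/7): both odd, 7 mod 4 = 3, 199 mod 4 = 3, so the flip contributes -1; sign now +1
(199/7): 199 mod 7 = 3, so (199/7) = (3/7)
flip (3/7) -> (7/3): both odd, 3 mod 4 = 3, 7 mod 4 = 3, so the flip contributes -1; sign now -1
(7/3): 7 mod 3 = 1, so (7/3) = (1/3)
reached (1/3) = 1, so the symbol is -1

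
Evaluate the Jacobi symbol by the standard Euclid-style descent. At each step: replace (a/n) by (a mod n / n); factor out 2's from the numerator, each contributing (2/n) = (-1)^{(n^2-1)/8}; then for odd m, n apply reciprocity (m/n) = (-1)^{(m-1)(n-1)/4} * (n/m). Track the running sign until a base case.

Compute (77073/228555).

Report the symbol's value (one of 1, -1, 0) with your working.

0

reciprocity: (77073/228555) = +1·(228555/77073) since 77073 mod 4 = 1, 228555 mod 4 = 3; sign now +1
(228555/77073) = (74409/77073)   [reduce mod 77073]
reciprocity: (74409/77073) = +1·(77073/74409) since 74409 mod 4 = 1, 77073 mod 4 = 1; sign now +1
(77073/74409) = (2664/74409)   [reduce mod 74409]
2664 = 2^3·333; (2/74409) = +1 since 74409 mod 8 = 1, so (2664/74409) = (+1)^3·(333/74409); sign now +1
reciprocity: (333/74409) = +1·(74409/333) since 333 mod 4 = 1, 74409 mod 4 = 1; sign now +1
(74409/333) = (150/333)   [reduce mod 333]
150 = 2^1·75; (2/333) = -1 since 333 mod 8 = 5, so (150/333) = (-1)^1·(75/333); sign now -1
reciprocity: (75/333) = +1·(333/75) since 75 mod 4 = 3, 333 mod 4 = 1; sign now -1
(333/75) = (33/75)   [reduce mod 75]
reciprocity: (33/75) = +1·(75/33) since 33 mod 4 = 1, 75 mod 4 = 3; sign now -1
(75/33) = (9/33)   [reduce mod 33]
reciprocity: (9/33) = +1·(33/9) since 9 mod 4 = 1, 33 mod 4 = 1; sign now -1
(33/9) = (6/9)   [reduce mod 9]
6 = 2^1·3; (2/9) = +1 since 9 mod 8 = 1, so (6/9) = (+1)^1·(3/9); sign now -1
reciprocity: (3/9) = +1·(9/3) since 3 mod 4 = 3, 9 mod 4 = 1; sign now -1
(9/3) = (0/3)   [reduce mod 3]
(0/3) = 0   [gcd(a, n) > 1]; final value = 0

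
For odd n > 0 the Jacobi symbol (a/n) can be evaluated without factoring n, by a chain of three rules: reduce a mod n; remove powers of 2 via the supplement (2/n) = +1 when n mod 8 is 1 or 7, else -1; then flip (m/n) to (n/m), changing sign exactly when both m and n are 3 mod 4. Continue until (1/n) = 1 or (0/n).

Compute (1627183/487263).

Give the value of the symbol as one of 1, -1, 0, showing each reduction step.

1

(1627183/487263): 1627183 mod 487263 = 165394, so (1627183/487263) = (165394/487263)
factor out 2^1: 165394 = 2^1·82697; with 487263 mod 8 = 7, (2/487263) = +1; sign now +1; continue with (82697/487263)
flip (82697/487263) -> (487263/82697): both odd, 82697 mod 4 = 1, 487263 mod 4 = 3, so the flip contributes +1; sign now +1
(487263/82697): 487263 mod 82697 = 73778, so (487263/82697) = (73778/82697)
factor out 2^1: 73778 = 2^1·36889; with 82697 mod 8 = 1, (2/82697) = +1; sign now +1; continue with (36889/82697)
flip (36889/82697) -> (82697/36889): both odd, 36889 mod 4 = 1, 82697 mod 4 = 1, so the flip contributes +1; sign now +1
(82697/36889): 82697 mod 36889 = 8919, so (82697/36889) = (8919/36889)
flip (8919/36889) -> (36889/8919): both odd, 8919 mod 4 = 3, 36889 mod 4 = 1, so the flip contributes +1; sign now +1
(36889/8919): 36889 mod 8919 = 1213, so (36889/8919) = (1213/8919)
flip (1213/8919) -> (8919/1213): both odd, 1213 mod 4 = 1, 8919 mod 4 = 3, so the flip contributes +1; sign now +1
(8919/1213): 8919 mod 1213 = 428, so (8919/1213) = (428/1213)
factor out 2^2: 428 = 2^2·107; with 1213 mod 8 = 5, (2/1213) = -1; sign now +1; continue with (107/1213)
flip (107/1213) -> (1213/107): both odd, 107 mod 4 = 3, 1213 mod 4 = 1, so the flip contributes +1; sign now +1
(1213/107): 1213 mod 107 = 36, so (1213/107) = (36/107)
factor out 2^2: 36 = 2^2·9; with 107 mod 8 = 3, (2/107) = -1; sign now +1; continue with (9/107)
flip (9/107) -> (107/9): both odd, 9 mod 4 = 1, 107 mod 4 = 3, so the flip contributes +1; sign now +1
(107/9): 107 mod 9 = 8, so (107/9) = (8/9)
factor out 2^3: 8 = 2^3·1; with 9 mod 8 = 1, (2/9) = +1; sign now +1; continue with (1/9)
reached (1/9) = 1, so the symbol is +1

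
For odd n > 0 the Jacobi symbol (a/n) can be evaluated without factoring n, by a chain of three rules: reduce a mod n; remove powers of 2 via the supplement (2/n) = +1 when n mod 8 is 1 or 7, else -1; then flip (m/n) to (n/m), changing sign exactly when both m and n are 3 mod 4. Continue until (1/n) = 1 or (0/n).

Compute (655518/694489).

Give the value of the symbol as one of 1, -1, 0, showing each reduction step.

1

factor out 2^1: 655518 = 2^1·327759; with 694489 mod 8 = 1, (2/694489) = +1; sign now +1; continue with (327759/694489)
flip (327759/694489) -> (694489/327759): both odd, 327759 mod 4 = 3, 694489 mod 4 = 1, so the flip contributes +1; sign now +1
(694489/327759): 694489 mod 327759 = 38971, so (694489/327759) = (38971/327759)
flip (38971/327759) -> (327759/38971): both odd, 38971 mod 4 = 3, 327759 mod 4 = 3, so the flip contributes -1; sign now -1
(327759/38971): 327759 mod 38971 = 15991, so (327759/38971) = (15991/38971)
flip (15991/38971) -> (38971/15991): both odd, 15991 mod 4 = 3, 38971 mod 4 = 3, so the flip contributes -1; sign now +1
(38971/15991): 38971 mod 15991 = 6989, so (38971/15991) = (6989/15991)
flip (6989/15991) -> (15991/6989): both odd, 6989 mod 4 = 1, 15991 mod 4 = 3, so the flip contributes +1; sign now +1
(15991/6989): 15991 mod 6989 = 2013, so (15991/6989) = (2013/6989)
flip (2013/6989) -> (6989/2013): both odd, 2013 mod 4 = 1, 6989 mod 4 = 1, so the flip contributes +1; sign now +1
(6989/2013): 6989 mod 2013 = 950, so (6989/2013) = (950/2013)
factor out 2^1: 950 = 2^1·475; with 2013 mod 8 = 5, (2/2013) = -1; sign now -1; continue with (475/2013)
flip (475/2013) -> (2013/475): both odd, 475 mod 4 = 3, 2013 mod 4 = 1, so the flip contributes +1; sign now -1
(2013/475): 2013 mod 475 = 113, so (2013/475) = (113/475)
flip (113/475) -> (475/113): both odd, 113 mod 4 = 1, 475 mod 4 = 3, so the flip contributes +1; sign now -1
(475/113): 475 mod 113 = 23, so (475/113) = (23/113)
flip (23/113) -> (113/23): both odd, 23 mod 4 = 3, 113 mod 4 = 1, so the flip contributes +1; sign now -1
(113/23): 113 mod 23 = 21, so (113/23) = (21/23)
flip (21/23) -> (23/21): both odd, 21 mod 4 = 1, 23 mod 4 = 3, so the flip contributes +1; sign now -1
(23/21): 23 mod 21 = 2, so (23/21) = (2/21)
factor out 2^1: 2 = 2^1·1; with 21 mod 8 = 5, (2/21) = -1; sign now +1; continue with (1/21)
reached (1/21) = 1, so the symbol is +1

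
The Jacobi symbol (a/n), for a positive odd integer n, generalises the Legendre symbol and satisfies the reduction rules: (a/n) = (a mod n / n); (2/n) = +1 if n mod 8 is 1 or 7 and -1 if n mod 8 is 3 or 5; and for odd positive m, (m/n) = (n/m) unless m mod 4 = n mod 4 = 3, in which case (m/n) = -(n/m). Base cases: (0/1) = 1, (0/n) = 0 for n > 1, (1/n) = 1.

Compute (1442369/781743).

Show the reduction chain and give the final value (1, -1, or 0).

1

(1442369/781743): 1442369 mod 781743 = 660626, so (1442369/781743) = (660626/781743)
factor out 2^1: 660626 = 2^1·330313; with 781743 mod 8 = 7, (2/781743) = +1; sign now +1; continue with (330313/781743)
flip (330313/781743) -> (781743/330313): both odd, 330313 mod 4 = 1, 781743 mod 4 = 3, so the flip contributes +1; sign now +1
(781743/330313): 781743 mod 330313 = 121117, so (781743/330313) = (121117/330313)
flip (121117/330313) -> (330313/121117): both odd, 121117 mod 4 = 1, 330313 mod 4 = 1, so the flip contributes +1; sign now +1
(330313/121117): 330313 mod 121117 = 88079, so (330313/121117) = (88079/121117)
flip (88079/121117) -> (121117/88079): both odd, 88079 mod 4 = 3, 121117 mod 4 = 1, so the flip contributes +1; sign now +1
(121117/88079): 121117 mod 88079 = 33038, so (121117/88079) = (33038/88079)
factor out 2^1: 33038 = 2^1·16519; with 88079 mod 8 = 7, (2/88079) = +1; sign now +1; continue with (16519/88079)
flip (16519/88079) -> (88079/16519): both odd, 16519 mod 4 = 3, 88079 mod 4 = 3, so the flip contributes -1; sign now -1
(88079/16519): 88079 mod 16519 = 5484, so (88079/16519) = (5484/16519)
factor out 2^2: 5484 = 2^2·1371; with 16519 mod 8 = 7, (2/16519) = +1; sign now -1; continue with (1371/16519)
flip (1371/16519) -> (16519/1371): both odd, 1371 mod 4 = 3, 16519 mod 4 = 3, so the flip contributes -1; sign now +1
(16519/1371): 16519 mod 1371 = 67, so (16519/1371) = (67/1371)
flip (67/1371) -> (1371/67): both odd, 67 mod 4 = 3, 1371 mod 4 = 3, so the flip contributes -1; sign now -1
(1371/67): 1371 mod 67 = 31, so (1371/67) = (31/67)
flip (31/67) -> (67/31): both odd, 31 mod 4 = 3, 67 mod 4 = 3, so the flip contributes -1; sign now +1
(67/31): 67 mod 31 = 5, so (67/31) = (5/31)
flip (5/31) -> (31/5): both odd, 5 mod 4 = 1, 31 mod 4 = 3, so the flip contributes +1; sign now +1
(31/5): 31 mod 5 = 1, so (31/5) = (1/5)
reached (1/5) = 1, so the symbol is +1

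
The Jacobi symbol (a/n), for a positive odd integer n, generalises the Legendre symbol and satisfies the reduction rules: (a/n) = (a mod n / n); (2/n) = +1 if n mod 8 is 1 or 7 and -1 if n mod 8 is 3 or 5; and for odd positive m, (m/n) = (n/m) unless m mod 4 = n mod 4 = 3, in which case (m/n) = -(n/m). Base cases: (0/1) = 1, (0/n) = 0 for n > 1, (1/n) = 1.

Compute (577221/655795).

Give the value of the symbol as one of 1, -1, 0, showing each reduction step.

-1

reciprocity: (577221/655795) = +1·(655795/577221) since 577221 mod 4 = 1, 655795 mod 4 = 3; sign now +1
(655795/577221) = (78574/577221)   [reduce mod 577221]
78574 = 2^1·39287; (2/577221) = -1 since 577221 mod 8 = 5, so (78574/577221) = (-1)^1·(39287/577221); sign now -1
reciprocity: (39287/577221) = +1·(577221/39287) since 39287 mod 4 = 3, 577221 mod 4 = 1; sign now -1
(577221/39287) = (27203/39287)   [reduce mod 39287]
reciprocity: (27203/39287) = -1·(39287/27203) since 27203 mod 4 = 3, 39287 mod 4 = 3; sign now +1
(39287/27203) = (12084/27203)   [reduce mod 27203]
12084 = 2^2·3021; (2/27203) = -1 since 27203 mod 8 = 3, so (12084/27203) = (-1)^2·(3021/27203); sign now +1
reciprocity: (3021/27203) = +1·(27203/3021) since 3021 mod 4 = 1, 27203 mod 4 = 3; sign now +1
(27203/3021) = (14/3021)   [reduce mod 3021]
14 = 2^1·7; (2/3021) = -1 since 3021 mod 8 = 5, so (14/3021) = (-1)^1·(7/3021); sign now -1
reciprocity: (7/3021) = +1·(3021/7) since 7 mod 4 = 3, 3021 mod 4 = 1; sign now -1
(3021/7) = (4/7)   [reduce mod 7]
4 = 2^2·1; (2/7) = +1 since 7 mod 8 = 7, so (4/7) = (+1)^2·(1/7); sign now -1
(1/7) = 1; final value = sign = -1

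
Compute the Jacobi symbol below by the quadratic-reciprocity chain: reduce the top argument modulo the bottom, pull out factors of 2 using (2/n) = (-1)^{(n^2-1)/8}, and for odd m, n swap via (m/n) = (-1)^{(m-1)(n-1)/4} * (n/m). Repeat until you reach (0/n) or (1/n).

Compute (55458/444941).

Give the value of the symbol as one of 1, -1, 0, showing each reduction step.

1

factor out 2^1: 55458 = 2^1·27729; with 444941 mod 8 = 5, (2/444941) = -1; sign now -1; continue with (27729/444941)
flip (27729/444941) -> (444941/27729): both odd, 27729 mod 4 = 1, 444941 mod 4 = 1, so the flip contributes +1; sign now -1
(444941/27729): 444941 mod 27729 = 1277, so (444941/27729) = (1277/27729)
flip (1277/27729) -> (27729/1277): both odd, 1277 mod 4 = 1, 27729 mod 4 = 1, so the flip contributes +1; sign now -1
(27729/1277): 27729 mod 1277 = 912, so (27729/1277) = (912/1277)
factor out 2^4: 912 = 2^4·57; with 1277 mod 8 = 5, (2/1277) = -1; sign now -1; continue with (57/1277)
flip (57/1277) -> (1277/57): both odd, 57 mod 4 = 1, 1277 mod 4 = 1, so the flip contributes +1; sign now -1
(1277/57): 1277 mod 57 = 23, so (1277/57) = (23/57)
flip (23/57) -> (57/23): both odd, 23 mod 4 = 3, 57 mod 4 = 1, so the flip contributes +1; sign now -1
(57/23): 57 mod 23 = 11, so (57/23) = (11/23)
flip (11/23) -> (23/11): both odd, 11 mod 4 = 3, 23 mod 4 = 3, so the flip contributes -1; sign now +1
(23/11): 23 mod 11 = 1, so (23/11) = (1/11)
reached (1/11) = 1, so the symbol is +1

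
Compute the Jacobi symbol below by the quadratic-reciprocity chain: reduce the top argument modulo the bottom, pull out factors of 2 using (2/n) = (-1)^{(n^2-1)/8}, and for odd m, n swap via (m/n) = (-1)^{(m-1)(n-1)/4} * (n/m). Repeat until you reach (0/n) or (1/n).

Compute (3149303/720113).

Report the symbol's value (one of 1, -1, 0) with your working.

(3149303/720113): 3149303 mod 720113 = 268851, so (3149303/720113) = (268851/720113)
flip (268851/720113) -> (720113/268851): both odd, 268851 mod 4 = 3, 720113 mod 4 = 1, so the flip contributes +1; sign now +1
(720113/268851): 720113 mod 268851 = 182411, so (720113/268851) = (182411/268851)
flip (182411/268851) -> (268851/182411): both odd, 182411 mod 4 = 3, 268851 mod 4 = 3, so the flip contributes -1; sign now -1
(268851/182411): 268851 mod 182411 = 86440, so (268851/182411) = (86440/182411)
factor out 2^3: 86440 = 2^3·10805; with 182411 mod 8 = 3, (2/182411) = -1; sign now +1; continue with (10805/182411)
flip (10805/182411) -> (182411/10805): both odd, 10805 mod 4 = 1, 182411 mod 4 = 3, so the flip contributes +1; sign now +1
(182411/10805): 182411 mod 10805 = 9531, so (182411/10805) = (9531/10805)
flip (9531/10805) -> (10805/9531): both odd, 9531 mod 4 = 3, 10805 mod 4 = 1, so the flip contributes +1; sign now +1
(10805/9531): 10805 mod 9531 = 1274, so (10805/9531) = (1274/9531)
factor out 2^1: 1274 = 2^1·637; with 9531 mod 8 = 3, (2/9531) = -1; sign now -1; continue with (637/9531)
flip (637/9531) -> (9531/637): both odd, 637 mod 4 = 1, 9531 mod 4 = 3, so the flip contributes +1; sign now -1
(9531/637): 9531 mod 637 = 613, so (9531/637) = (613/637)
flip (613/637) -> (637/613): both odd, 613 mod 4 = 1, 637 mod 4 = 1, so the flip contributes +1; sign now -1
(637/613): 637 mod 613 = 24, so (637/613) = (24/613)
factor out 2^3: 24 = 2^3·3; with 613 mod 8 = 5, (2/613) = -1; sign now +1; continue with (3/613)
flip (3/613) -> (613/3): both odd, 3 mod 4 = 3, 613 mod 4 = 1, so the flip contributes +1; sign now +1
(613/3): 613 mod 3 = 1, so (613/3) = (1/3)
reached (1/3) = 1, so the symbol is +1

1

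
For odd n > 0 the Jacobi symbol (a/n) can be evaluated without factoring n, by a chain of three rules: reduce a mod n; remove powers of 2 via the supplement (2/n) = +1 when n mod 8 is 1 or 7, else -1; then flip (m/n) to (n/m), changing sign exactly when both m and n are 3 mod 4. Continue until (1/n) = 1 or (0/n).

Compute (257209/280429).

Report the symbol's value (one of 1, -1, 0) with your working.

flip (257209/280429) -> (280429/257209): both odd, 257209 mod 4 = 1, 280429 mod 4 = 1, so the flip contributes +1; sign now +1
(280429/257209): 280429 mod 257209 = 23220, so (280429/257209) = (23220/257209)
factor out 2^2: 23220 = 2^2·5805; with 257209 mod 8 = 1, (2/257209) = +1; sign now +1; continue with (5805/257209)
flip (5805/257209) -> (257209/5805): both odd, 5805 mod 4 = 1, 257209 mod 4 = 1, so the flip contributes +1; sign now +1
(257209/5805): 257209 mod 5805 = 1789, so (257209/5805) = (1789/5805)
flip (1789/5805) -> (5805/1789): both odd, 1789 mod 4 = 1, 5805 mod 4 = 1, so the flip contributes +1; sign now +1
(5805/1789): 5805 mod 1789 = 438, so (5805/1789) = (438/1789)
factor out 2^1: 438 = 2^1·219; with 1789 mod 8 = 5, (2/1789) = -1; sign now -1; continue with (219/1789)
flip (219/1789) -> (1789/219): both odd, 219 mod 4 = 3, 1789 mod 4 = 1, so the flip contributes +1; sign now -1
(1789/219): 1789 mod 219 = 37, so (1789/219) = (37/219)
flip (37/219) -> (219/37): both odd, 37 mod 4 = 1, 219 mod 4 = 3, so the flip contributes +1; sign now -1
(219/37): 219 mod 37 = 34, so (219/37) = (34/37)
factor out 2^1: 34 = 2^1·17; with 37 mod 8 = 5, (2/37) = -1; sign now +1; continue with (17/37)
flip (17/37) -> (37/17): both odd, 17 mod 4 = 1, 37 mod 4 = 1, so the flip contributes +1; sign now +1
(37/17): 37 mod 17 = 3, so (37/17) = (3/17)
flip (3/17) -> (17/3): both odd, 3 mod 4 = 3, 17 mod 4 = 1, so the flip contributes +1; sign now +1
(17/3): 17 mod 3 = 2, so (17/3) = (2/3)
factor out 2^1: 2 = 2^1·1; with 3 mod 8 = 3, (2/3) = -1; sign now -1; continue with (1/3)
reached (1/3) = 1, so the symbol is -1

-1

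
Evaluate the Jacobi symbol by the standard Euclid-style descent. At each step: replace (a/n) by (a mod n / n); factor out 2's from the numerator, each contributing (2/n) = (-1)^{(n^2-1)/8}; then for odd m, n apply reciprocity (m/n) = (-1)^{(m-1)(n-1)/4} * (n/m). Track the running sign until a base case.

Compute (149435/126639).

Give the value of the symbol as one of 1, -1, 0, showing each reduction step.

(149435/126639): 149435 mod 126639 = 22796, so (149435/126639) = (22796/126639)
factor out 2^2: 22796 = 2^2·5699; with 126639 mod 8 = 7, (2/126639) = +1; sign now +1; continue with (5699/126639)
flip (5699/126639) -> (126639/5699): both odd, 5699 mod 4 = 3, 126639 mod 4 = 3, so the flip contributes -1; sign now -1
(126639/5699): 126639 mod 5699 = 1261, so (126639/5699) = (1261/5699)
flip (1261/5699) -> (5699/1261): both odd, 1261 mod 4 = 1, 5699 mod 4 = 3, so the flip contributes +1; sign now -1
(5699/1261): 5699 mod 1261 = 655, so (5699/1261) = (655/1261)
flip (655/1261) -> (1261/655): both odd, 655 mod 4 = 3, 1261 mod 4 = 1, so the flip contributes +1; sign now -1
(1261/655): 1261 mod 655 = 606, so (1261/655) = (606/655)
factor out 2^1: 606 = 2^1·303; with 655 mod 8 = 7, (2/655) = +1; sign now -1; continue with (303/655)
flip (303/655) -> (655/303): both odd, 303 mod 4 = 3, 655 mod 4 = 3, so the flip contributes -1; sign now +1
(655/303): 655 mod 303 = 49, so (655/303) = (49/303)
flip (49/303) -> (303/49): both odd, 49 mod 4 = 1, 303 mod 4 = 3, so the flip contributes +1; sign now +1
(303/49): 303 mod 49 = 9, so (303/49) = (9/49)
flip (9/49) -> (49/9): both odd, 9 mod 4 = 1, 49 mod 4 = 1, so the flip contributes +1; sign now +1
(49/9): 49 mod 9 = 4, so (49/9) = (4/9)
factor out 2^2: 4 = 2^2·1; with 9 mod 8 = 1, (2/9) = +1; sign now +1; continue with (1/9)
reached (1/9) = 1, so the symbol is +1

1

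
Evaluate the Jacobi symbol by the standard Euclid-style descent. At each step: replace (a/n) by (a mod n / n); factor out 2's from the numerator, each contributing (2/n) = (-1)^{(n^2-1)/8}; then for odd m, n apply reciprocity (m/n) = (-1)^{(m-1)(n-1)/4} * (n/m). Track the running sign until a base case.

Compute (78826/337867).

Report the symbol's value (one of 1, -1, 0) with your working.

1

78826 = 2^1·39413; (2/337867) = -1 since 337867 mod 8 = 3, so (78826/337867) = (-1)^1·(39413/337867); sign now -1
reciprocity: (39413/337867) = +1·(337867/39413) since 39413 mod 4 = 1, 337867 mod 4 = 3; sign now -1
(337867/39413) = (22563/39413)   [reduce mod 39413]
reciprocity: (22563/39413) = +1·(39413/22563) since 22563 mod 4 = 3, 39413 mod 4 = 1; sign now -1
(39413/22563) = (16850/22563)   [reduce mod 22563]
16850 = 2^1·8425; (2/22563) = -1 since 22563 mod 8 = 3, so (16850/22563) = (-1)^1·(8425/22563); sign now +1
reciprocity: (8425/22563) = +1·(22563/8425) since 8425 mod 4 = 1, 22563 mod 4 = 3; sign now +1
(22563/8425) = (5713/8425)   [reduce mod 8425]
reciprocity: (5713/8425) = +1·(8425/5713) since 5713 mod 4 = 1, 8425 mod 4 = 1; sign now +1
(8425/5713) = (2712/5713)   [reduce mod 5713]
2712 = 2^3·339; (2/5713) = +1 since 5713 mod 8 = 1, so (2712/5713) = (+1)^3·(339/5713); sign now +1
reciprocity: (339/5713) = +1·(5713/339) since 339 mod 4 = 3, 5713 mod 4 = 1; sign now +1
(5713/339) = (289/339)   [reduce mod 339]
reciprocity: (289/339) = +1·(339/289) since 289 mod 4 = 1, 339 mod 4 = 3; sign now +1
(339/289) = (50/289)   [reduce mod 289]
50 = 2^1·25; (2/289) = +1 since 289 mod 8 = 1, so (50/289) = (+1)^1·(25/289); sign now +1
reciprocity: (25/289) = +1·(289/25) since 25 mod 4 = 1, 289 mod 4 = 1; sign now +1
(289/25) = (14/25)   [reduce mod 25]
14 = 2^1·7; (2/25) = +1 since 25 mod 8 = 1, so (14/25) = (+1)^1·(7/25); sign now +1
reciprocity: (7/25) = +1·(25/7) since 7 mod 4 = 3, 25 mod 4 = 1; sign now +1
(25/7) = (4/7)   [reduce mod 7]
4 = 2^2·1; (2/7) = +1 since 7 mod 8 = 7, so (4/7) = (+1)^2·(1/7); sign now +1
(1/7) = 1; final value = sign = +1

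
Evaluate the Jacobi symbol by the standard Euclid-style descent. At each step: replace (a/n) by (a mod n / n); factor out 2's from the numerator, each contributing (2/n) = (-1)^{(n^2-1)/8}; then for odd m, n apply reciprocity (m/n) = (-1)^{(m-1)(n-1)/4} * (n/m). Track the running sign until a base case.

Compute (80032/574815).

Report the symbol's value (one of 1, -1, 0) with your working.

80032 = 2^5·2501; (2/574815) = +1 since 574815 mod 8 = 7, so (80032/574815) = (+1)^5·(2501/574815); sign now +1
reciprocity: (2501/574815) = +1·(574815/2501) since 2501 mod 4 = 1, 574815 mod 4 = 3; sign now +1
(574815/2501) = (2086/2501)   [reduce mod 2501]
2086 = 2^1·1043; (2/2501) = -1 since 2501 mod 8 = 5, so (2086/2501) = (-1)^1·(1043/2501); sign now -1
reciprocity: (1043/2501) = +1·(2501/1043) since 1043 mod 4 = 3, 2501 mod 4 = 1; sign now -1
(2501/1043) = (415/1043)   [reduce mod 1043]
reciprocity: (415/1043) = -1·(1043/415) since 415 mod 4 = 3, 1043 mod 4 = 3; sign now +1
(1043/415) = (213/415)   [reduce mod 415]
reciprocity: (213/415) = +1·(415/213) since 213 mod 4 = 1, 415 mod 4 = 3; sign now +1
(415/213) = (202/213)   [reduce mod 213]
202 = 2^1·101; (2/213) = -1 since 213 mod 8 = 5, so (202/213) = (-1)^1·(101/213); sign now -1
reciprocity: (101/213) = +1·(213/101) since 101 mod 4 = 1, 213 mod 4 = 1; sign now -1
(213/101) = (11/101)   [reduce mod 101]
reciprocity: (11/101) = +1·(101/11) since 11 mod 4 = 3, 101 mod 4 = 1; sign now -1
(101/11) = (2/11)   [reduce mod 11]
2 = 2^1·1; (2/11) = -1 since 11 mod 8 = 3, so (2/11) = (-1)^1·(1/11); sign now +1
(1/11) = 1; final value = sign = +1

1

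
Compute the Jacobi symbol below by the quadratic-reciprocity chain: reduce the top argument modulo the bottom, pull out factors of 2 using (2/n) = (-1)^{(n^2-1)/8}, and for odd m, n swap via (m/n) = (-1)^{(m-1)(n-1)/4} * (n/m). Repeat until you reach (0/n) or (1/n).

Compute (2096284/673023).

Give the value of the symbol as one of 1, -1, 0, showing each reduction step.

(2096284/673023): 2096284 mod 673023 = 77215, so (2096284/673023) = (77215/673023)
flip (77215/673023) -> (673023/77215): both odd, 77215 mod 4 = 3, 673023 mod 4 = 3, so the flip contributes -1; sign now -1
(673023/77215): 673023 mod 77215 = 55303, so (673023/77215) = (55303/77215)
flip (55303/77215) -> (77215/55303): both odd, 55303 mod 4 = 3, 77215 mod 4 = 3, so the flip contributes -1; sign now +1
(77215/55303): 77215 mod 55303 = 21912, so (77215/55303) = (21912/55303)
factor out 2^3: 21912 = 2^3·2739; with 55303 mod 8 = 7, (2/55303) = +1; sign now +1; continue with (2739/55303)
flip (2739/55303) -> (55303/2739): both odd, 2739 mod 4 = 3, 55303 mod 4 = 3, so the flip contributes -1; sign now -1
(55303/2739): 55303 mod 2739 = 523, so (55303/2739) = (523/2739)
flip (523/2739) -> (2739/523): both odd, 523 mod 4 = 3, 2739 mod 4 = 3, so the flip contributes -1; sign now +1
(2739/523): 2739 mod 523 = 124, so (2739/523) = (124/523)
factor out 2^2: 124 = 2^2·31; with 523 mod 8 = 3, (2/523) = -1; sign now +1; continue with (31/523)
flip (31/523) -> (523/31): both odd, 31 mod 4 = 3, 523 mod 4 = 3, so the flip contributes -1; sign now -1
(523/31): 523 mod 31 = 27, so (523/31) = (27/31)
flip (27/31) -> (31/27): both odd, 27 mod 4 = 3, 31 mod 4 = 3, so the flip contributes -1; sign now +1
(31/27): 31 mod 27 = 4, so (31/27) = (4/27)
factor out 2^2: 4 = 2^2·1; with 27 mod 8 = 3, (2/27) = -1; sign now +1; continue with (1/27)
reached (1/27) = 1, so the symbol is +1

1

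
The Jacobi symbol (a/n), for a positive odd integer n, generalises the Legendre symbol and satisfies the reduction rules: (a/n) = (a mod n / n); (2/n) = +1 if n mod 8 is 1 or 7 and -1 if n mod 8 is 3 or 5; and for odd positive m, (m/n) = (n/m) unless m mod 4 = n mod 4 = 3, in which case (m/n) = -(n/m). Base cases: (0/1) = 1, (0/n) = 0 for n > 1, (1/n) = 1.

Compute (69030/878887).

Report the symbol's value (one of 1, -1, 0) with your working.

factor out 2^1: 69030 = 2^1·34515; with 878887 mod 8 = 7, (2/878887) = +1; sign now +1; continue with (34515/878887)
flip (34515/878887) -> (878887/34515): both odd, 34515 mod 4 = 3, 878887 mod 4 = 3, so the flip contributes -1; sign now -1
(878887/34515): 878887 mod 34515 = 16012, so (878887/34515) = (16012/34515)
factor out 2^2: 16012 = 2^2·4003; with 34515 mod 8 = 3, (2/34515) = -1; sign now -1; continue with (4003/34515)
flip (4003/34515) -> (34515/4003): both odd, 4003 mod 4 = 3, 34515 mod 4 = 3, so the flip contributes -1; sign now +1
(34515/4003): 34515 mod 4003 = 2491, so (34515/4003) = (2491/4003)
flip (2491/4003) -> (4003/2491): both odd, 2491 mod 4 = 3, 4003 mod 4 = 3, so the flip contributes -1; sign now -1
(4003/2491): 4003 mod 2491 = 1512, so (4003/2491) = (1512/2491)
factor out 2^3: 1512 = 2^3·189; with 2491 mod 8 = 3, (2/2491) = -1; sign now +1; continue with (189/2491)
flip (189/2491) -> (2491/189): both odd, 189 mod 4 = 1, 2491 mod 4 = 3, so the flip contributes +1; sign now +1
(2491/189): 2491 mod 189 = 34, so (2491/189) = (34/189)
factor out 2^1: 34 = 2^1·17; with 189 mod 8 = 5, (2/189) = -1; sign now -1; continue with (17/189)
flip (17/189) -> (189/17): both odd, 17 mod 4 = 1, 189 mod 4 = 1, so the flip contributes +1; sign now -1
(189/17): 189 mod 17 = 2, so (189/17) = (2/17)
factor out 2^1: 2 = 2^1·1; with 17 mod 8 = 1, (2/17) = +1; sign now -1; continue with (1/17)
reached (1/17) = 1, so the symbol is -1

-1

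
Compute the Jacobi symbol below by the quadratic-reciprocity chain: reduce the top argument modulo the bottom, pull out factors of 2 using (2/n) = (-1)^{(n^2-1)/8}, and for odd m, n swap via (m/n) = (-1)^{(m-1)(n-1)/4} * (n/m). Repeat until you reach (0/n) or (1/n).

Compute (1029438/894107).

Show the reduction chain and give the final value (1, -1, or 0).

1

(1029438/894107): 1029438 mod 894107 = 135331, so (1029438/894107) = (135331/894107)
flip (135331/894107) -> (894107/135331): both odd, 135331 mod 4 = 3, 894107 mod 4 = 3, so the flip contributes -1; sign now -1
(894107/135331): 894107 mod 135331 = 82121, so (894107/135331) = (82121/135331)
flip (82121/135331) -> (135331/82121): both odd, 82121 mod 4 = 1, 135331 mod 4 = 3, so the flip contributes +1; sign now -1
(135331/82121): 135331 mod 82121 = 53210, so (135331/82121) = (53210/82121)
factor out 2^1: 53210 = 2^1·26605; with 82121 mod 8 = 1, (2/82121) = +1; sign now -1; continue with (26605/82121)
flip (26605/82121) -> (82121/26605): both odd, 26605 mod 4 = 1, 82121 mod 4 = 1, so the flip contributes +1; sign now -1
(82121/26605): 82121 mod 26605 = 2306, so (82121/26605) = (2306/26605)
factor out 2^1: 2306 = 2^1·1153; with 26605 mod 8 = 5, (2/26605) = -1; sign now +1; continue with (1153/26605)
flip (1153/26605) -> (26605/1153): both odd, 1153 mod 4 = 1, 26605 mod 4 = 1, so the flip contributes +1; sign now +1
(26605/1153): 26605 mod 1153 = 86, so (26605/1153) = (86/1153)
factor out 2^1: 86 = 2^1·43; with 1153 mod 8 = 1, (2/1153) = +1; sign now +1; continue with (43/1153)
flip (43/1153) -> (1153/43): both odd, 43 mod 4 = 3, 1153 mod 4 = 1, so the flip contributes +1; sign now +1
(1153/43): 1153 mod 43 = 35, so (1153/43) = (35/43)
flip (35/43) -> (43/35): both odd, 35 mod 4 = 3, 43 mod 4 = 3, so the flip contributes -1; sign now -1
(43/35): 43 mod 35 = 8, so (43/35) = (8/35)
factor out 2^3: 8 = 2^3·1; with 35 mod 8 = 3, (2/35) = -1; sign now +1; continue with (1/35)
reached (1/35) = 1, so the symbol is +1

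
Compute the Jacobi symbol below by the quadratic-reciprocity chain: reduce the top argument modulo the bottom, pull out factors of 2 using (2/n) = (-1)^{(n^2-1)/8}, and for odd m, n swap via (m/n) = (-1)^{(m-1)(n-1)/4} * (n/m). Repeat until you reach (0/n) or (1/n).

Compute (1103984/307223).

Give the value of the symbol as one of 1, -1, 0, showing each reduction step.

(1103984/307223) = (182315/307223)   [reduce mod 307223]
reciprocity: (182315/307223) = -1·(307223/182315) since 182315 mod 4 = 3, 307223 mod 4 = 3; sign now -1
(307223/182315) = (124908/182315)   [reduce mod 182315]
124908 = 2^2·31227; (2/182315) = -1 since 182315 mod 8 = 3, so (124908/182315) = (-1)^2·(31227/182315); sign now -1
reciprocity: (31227/182315) = -1·(182315/31227) since 31227 mod 4 = 3, 182315 mod 4 = 3; sign now +1
(182315/31227) = (26180/31227)   [reduce mod 31227]
26180 = 2^2·6545; (2/31227) = -1 since 31227 mod 8 = 3, so (26180/31227) = (-1)^2·(6545/31227); sign now +1
reciprocity: (6545/31227) = +1·(31227/6545) since 6545 mod 4 = 1, 31227 mod 4 = 3; sign now +1
(31227/6545) = (5047/6545)   [reduce mod 6545]
reciprocity: (5047/6545) = +1·(6545/5047) since 5047 mod 4 = 3, 6545 mod 4 = 1; sign now +1
(6545/5047) = (1498/5047)   [reduce mod 5047]
1498 = 2^1·749; (2/5047) = +1 since 5047 mod 8 = 7, so (1498/5047) = (+1)^1·(749/5047); sign now +1
reciprocity: (749/5047) = +1·(5047/749) since 749 mod 4 = 1, 5047 mod 4 = 3; sign now +1
(5047/749) = (553/749)   [reduce mod 749]
reciprocity: (553/749) = +1·(749/553) since 553 mod 4 = 1, 749 mod 4 = 1; sign now +1
(749/553) = (196/553)   [reduce mod 553]
196 = 2^2·49; (2/553) = +1 since 553 mod 8 = 1, so (196/553) = (+1)^2·(49/553); sign now +1
reciprocity: (49/553) = +1·(553/49) since 49 mod 4 = 1, 553 mod 4 = 1; sign now +1
(553/49) = (14/49)   [reduce mod 49]
14 = 2^1·7; (2/49) = +1 since 49 mod 8 = 1, so (14/49) = (+1)^1·(7/49); sign now +1
reciprocity: (7/49) = +1·(49/7) since 7 mod 4 = 3, 49 mod 4 = 1; sign now +1
(49/7) = (0/7)   [reduce mod 7]
(0/7) = 0   [gcd(a, n) > 1]; final value = 0

0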